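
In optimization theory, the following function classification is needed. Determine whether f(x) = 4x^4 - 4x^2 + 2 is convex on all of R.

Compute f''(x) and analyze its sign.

f(x) = 4x^4 - 4x^2 + 2
f'(x) = 16x^3 + -8x
f''(x) = 48x^2 + -8
f''(0) = -8 < 0, so not convex near x = 0
Therefore, f is not globally convex on R.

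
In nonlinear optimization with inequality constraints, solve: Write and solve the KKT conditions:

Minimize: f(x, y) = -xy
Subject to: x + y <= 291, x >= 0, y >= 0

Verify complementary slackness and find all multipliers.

Problem: min -xy s.t. x + y <= 291 (multiplier lambda), x >= 0 (mu_x), y >= 0 (mu_y)
KKT stationarity: -y + lambda - mu_x = 0, -x + lambda - mu_y = 0, with lambda, mu_x, mu_y >= 0
Complementary slackness: lambda*(x + y - 291) = 0, mu_x*x = 0, mu_y*y = 0
If lambda = 0: y = -mu_x <= 0 and x = -mu_y <= 0 force x = y = 0 with f = 0; but x = y = 291/2 is feasible with f = -84681/4 < 0, so this is not the minimum. Hence lambda > 0 and x + y = 291.
Try x > 0, y > 0 (so mu_x = mu_y = 0): y = lambda, x = lambda => x = y = lambda
x + y = 291 => 2*lambda = 291 => lambda = 291/2
x* = y* = 291/2 > 0, consistent with mu_x = mu_y = 0.
(Any feasible point with x = 0 or y = 0 has f = 0 > -84681/4, so the minimum is not on those boundaries.)
min(-xy) = -84681/4 (i.e. max xy = 84681/4)
Multipliers: lambda = 291/2, mu_x = 0, mu_y = 0
Complementary slackness: lambda*(x + y - 291) = 291/2*(291/2 + 291/2 - 291) = 0, mu_x*x = 0*291/2 = 0, mu_y*y = 0*291/2 = 0. Satisfied.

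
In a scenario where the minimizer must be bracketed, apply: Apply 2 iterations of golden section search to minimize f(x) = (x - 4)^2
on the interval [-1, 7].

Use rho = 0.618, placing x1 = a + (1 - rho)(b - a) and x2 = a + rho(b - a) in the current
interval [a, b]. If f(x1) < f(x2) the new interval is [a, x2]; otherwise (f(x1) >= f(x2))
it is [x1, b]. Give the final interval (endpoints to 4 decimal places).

Golden section search for min of f(x) = (x - 4)^2 on [-1, 7].
Each step: x1 = a + (1 - rho)(b - a), x2 = a + rho(b - a); if f(x1) < f(x2) keep [a, x2], otherwise keep [x1, b].
Step 1: [-1.0000, 7.0000], x1=2.0560 (f=3.7791), x2=3.9440 (f=0.0031); f(x1) > f(x2) => keep [2.0560, 7.0000]
Step 2: [2.0560, 7.0000], x1=3.9446 (f=0.0031), x2=5.1114 (f=1.2352); f(x1) < f(x2) => keep [2.0560, 5.1114]
Final interval: [2.0560, 5.1114]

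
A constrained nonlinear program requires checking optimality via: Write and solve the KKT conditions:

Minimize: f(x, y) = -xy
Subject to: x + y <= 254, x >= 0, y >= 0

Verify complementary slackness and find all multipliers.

Problem: min -xy s.t. x + y <= 254 (multiplier lambda), x >= 0 (mu_x), y >= 0 (mu_y)
KKT stationarity: -y + lambda - mu_x = 0, -x + lambda - mu_y = 0, with lambda, mu_x, mu_y >= 0
Complementary slackness: lambda*(x + y - 254) = 0, mu_x*x = 0, mu_y*y = 0
If lambda = 0: y = -mu_x <= 0 and x = -mu_y <= 0 force x = y = 0 with f = 0; but x = y = 127 is feasible with f = -16129 < 0, so this is not the minimum. Hence lambda > 0 and x + y = 254.
Try x > 0, y > 0 (so mu_x = mu_y = 0): y = lambda, x = lambda => x = y = lambda
x + y = 254 => 2*lambda = 254 => lambda = 127
x* = y* = 127 > 0, consistent with mu_x = mu_y = 0.
(Any feasible point with x = 0 or y = 0 has f = 0 > -16129, so the minimum is not on those boundaries.)
min(-xy) = -16129 (i.e. max xy = 16129)
Multipliers: lambda = 127, mu_x = 0, mu_y = 0
Complementary slackness: lambda*(x + y - 254) = 127*(127 + 127 - 254) = 0, mu_x*x = 0*127 = 0, mu_y*y = 0*127 = 0. Satisfied.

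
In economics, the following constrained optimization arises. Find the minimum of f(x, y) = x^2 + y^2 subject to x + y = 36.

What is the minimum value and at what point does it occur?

Substitute y = 36 - x into f(x,y) = x^2 + y^2:
g(x) = x^2 + (36 - x)^2 = 2x^2 - 72x + 1296
g'(x) = 4x - 72 = 0  =>  x = 18
y = 36 - 18 = 18
Minimum value = 18^2 + 18^2 = 648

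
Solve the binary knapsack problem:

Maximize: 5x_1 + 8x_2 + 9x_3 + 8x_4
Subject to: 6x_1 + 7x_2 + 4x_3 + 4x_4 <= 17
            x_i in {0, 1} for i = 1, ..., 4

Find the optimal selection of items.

Items: item 1 (v=5, w=6), item 2 (v=8, w=7), item 3 (v=9, w=4), item 4 (v=8, w=4)
Capacity: 17
Checking all 16 subsets (w = total weight, v = total value):
  {}: w = 0, v = 0
  {1}: w = 6, v = 5
  {2}: w = 7, v = 8
  {3}: w = 4, v = 9
  {4}: w = 4, v = 8
  {1, 2}: w = 13, v = 13
  {1, 3}: w = 10, v = 14
  {1, 4}: w = 10, v = 13
  {2, 3}: w = 11, v = 17
  {2, 4}: w = 11, v = 16
  {3, 4}: w = 8, v = 17
  {1, 2, 3}: w = 17, v = 22
  {1, 2, 4}: w = 17, v = 21
  {1, 3, 4}: w = 14, v = 22
  {2, 3, 4}: w = 15, v = 25
  {1, 2, 3, 4}: w = 21 > 17, infeasible
Best feasible subset: items [2, 3, 4]
Total weight: 15 <= 17, total value: 25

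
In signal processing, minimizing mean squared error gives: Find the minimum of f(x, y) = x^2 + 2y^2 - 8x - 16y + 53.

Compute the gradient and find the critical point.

f(x,y) = x^2 + 2y^2 - 8x - 16y + 53
df/dx = 2x + (-8) = 0  =>  x = 4
df/dy = 4y + (-16) = 0  =>  y = 4
f(4, 4) = 1*(4)^2 + 2*(4)^2 + -8*(4) + -16*(4) + 53 = 5
Hessian is diagonal with entries 2, 4 > 0, so this is a minimum.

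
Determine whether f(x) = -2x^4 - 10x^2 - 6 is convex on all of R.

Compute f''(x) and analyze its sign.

f(x) = -2x^4 - 10x^2 - 6
f'(x) = -8x^3 + -20x
f''(x) = -24x^2 + -20
f''(x) = -24x^2 + -20 <= -20 < 0 for all x
Therefore, f is concave on R.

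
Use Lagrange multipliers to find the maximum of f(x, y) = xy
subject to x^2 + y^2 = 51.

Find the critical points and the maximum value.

Lagrange conditions: y = 2*lambda*x and x = 2*lambda*y
If x = 0 then y = 0, violating the constraint, so x, y != 0.
Dividing: y/x = x/y => x^2 = y^2 => y = x or y = -x
Constraint: 2x^2 = 51 => x^2 = 51/2 => x = +/-sqrt(51/2)
Critical points: (sqrt(51/2), sqrt(51/2)), (-sqrt(51/2), -sqrt(51/2)), (sqrt(51/2), -sqrt(51/2)), (-sqrt(51/2), sqrt(51/2))
  y = x:  xy = x^2 = 51/2  at (sqrt(51/2), sqrt(51/2)) and (-sqrt(51/2), -sqrt(51/2))
  y = -x: xy = -x^2 = -51/2 at (sqrt(51/2), -sqrt(51/2)) and (-sqrt(51/2), sqrt(51/2))
Maximum xy = 51/2 at (sqrt(51/2), sqrt(51/2)) and (-sqrt(51/2), -sqrt(51/2))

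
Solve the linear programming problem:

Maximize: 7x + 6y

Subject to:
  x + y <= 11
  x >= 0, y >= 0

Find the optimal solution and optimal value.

The feasible region has vertices at [(0, 0), (11, 0), (0, 11)].
Checking objective 7x + 6y at each vertex:
  (0, 0): 7*0 + 6*0 = 0
  (11, 0): 7*11 + 6*0 = 77
  (0, 11): 7*0 + 6*11 = 66
Maximum is 77 at (11, 0).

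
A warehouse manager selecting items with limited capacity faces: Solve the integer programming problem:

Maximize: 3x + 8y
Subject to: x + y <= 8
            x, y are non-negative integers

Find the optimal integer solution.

Objective: 3x + 8y, constraint: x + y <= 8
Coefficient of y is 8 > coefficient of x is 3, so allocate the entire budget to y.
Optimal: x = 0, y = 8, value = 64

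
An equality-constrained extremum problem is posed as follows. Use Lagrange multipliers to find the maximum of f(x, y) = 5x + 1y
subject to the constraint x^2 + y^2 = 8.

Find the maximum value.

Set up Lagrange conditions: grad f = lambda * grad g
  5 = 2*lambda*x
  1 = 2*lambda*y
From these: x/y = 5/1, so x = 5t, y = 1t for some t.
Substitute into constraint: (5t)^2 + (1t)^2 = 8
  t^2 * 26 = 8
  t = sqrt(8/26)
Maximum = 5*x + 1*y = (5^2 + 1^2)*t = 26 * sqrt(8/26) = sqrt(208)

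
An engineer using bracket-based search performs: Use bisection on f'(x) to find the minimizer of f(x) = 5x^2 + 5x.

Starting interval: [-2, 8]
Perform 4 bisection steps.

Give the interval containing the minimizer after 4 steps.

Finding critical point of f(x) = 5x^2 + 5x using bisection on f'(x) = 10x + 5.
f'(x) = 0 when x = -1/2.
Starting interval: [-2, 8]
Step 1: mid = 3, f'(mid) = 35, new interval = [-2, 3]
Step 2: mid = 1/2, f'(mid) = 10, new interval = [-2, 1/2]
Step 3: mid = -3/4, f'(mid) = -5/2, new interval = [-3/4, 1/2]
Step 4: mid = -1/8, f'(mid) = 15/4, new interval = [-3/4, -1/8]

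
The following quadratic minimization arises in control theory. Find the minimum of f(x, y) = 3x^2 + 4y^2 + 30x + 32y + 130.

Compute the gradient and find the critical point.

f(x,y) = 3x^2 + 4y^2 + 30x + 32y + 130
df/dx = 6x + (30) = 0  =>  x = -5
df/dy = 8y + (32) = 0  =>  y = -4
f(-5, -4) = 3*(-5)^2 + 4*(-4)^2 + 30*(-5) + 32*(-4) + 130 = -9
Hessian is diagonal with entries 6, 8 > 0, so this is a minimum.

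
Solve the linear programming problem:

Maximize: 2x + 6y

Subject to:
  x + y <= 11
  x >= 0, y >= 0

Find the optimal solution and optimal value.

The feasible region has vertices at [(0, 0), (11, 0), (0, 11)].
Checking objective 2x + 6y at each vertex:
  (0, 0): 2*0 + 6*0 = 0
  (11, 0): 2*11 + 6*0 = 22
  (0, 11): 2*0 + 6*11 = 66
Maximum is 66 at (0, 11).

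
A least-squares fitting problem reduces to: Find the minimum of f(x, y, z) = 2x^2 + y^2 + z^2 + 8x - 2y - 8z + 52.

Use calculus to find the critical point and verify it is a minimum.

f(x,y,z) = 2x^2 + y^2 + z^2 + 8x - 2y - 8z + 52
df/dx = 4x + (8) = 0 => x = -2
df/dy = 2y + (-2) = 0 => y = 1
df/dz = 2z + (-8) = 0 => z = 4
f(-2,1,4) = 2*(-2)^2 + 1*(1)^2 + 1*(4)^2 + 8*(-2) + -2*(1) + -8*(4) + 52 = 27
Hessian is diagonal with entries 4, 2, 2 > 0, confirmed minimum.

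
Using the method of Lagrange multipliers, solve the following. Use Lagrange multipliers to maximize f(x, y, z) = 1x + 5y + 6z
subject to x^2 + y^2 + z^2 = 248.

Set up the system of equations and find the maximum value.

Lagrange conditions: 1 = 2*lambda*x, 5 = 2*lambda*y, 6 = 2*lambda*z
So x:1 = y:5 = z:6, i.e. x = 1t, y = 5t, z = 6t
Constraint: t^2*(1^2 + 5^2 + 6^2) = 248
  t^2 * 62 = 248  =>  t = sqrt(4)
Maximum = 1*1t + 5*5t + 6*6t = 62*sqrt(4) = 124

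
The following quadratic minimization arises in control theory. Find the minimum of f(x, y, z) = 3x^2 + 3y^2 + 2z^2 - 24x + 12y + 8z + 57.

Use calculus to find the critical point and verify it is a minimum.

f(x,y,z) = 3x^2 + 3y^2 + 2z^2 - 24x + 12y + 8z + 57
df/dx = 6x + (-24) = 0 => x = 4
df/dy = 6y + (12) = 0 => y = -2
df/dz = 4z + (8) = 0 => z = -2
f(4,-2,-2) = 3*(4)^2 + 3*(-2)^2 + 2*(-2)^2 + -24*(4) + 12*(-2) + 8*(-2) + 57 = -11
Hessian is diagonal with entries 6, 6, 4 > 0, confirmed minimum.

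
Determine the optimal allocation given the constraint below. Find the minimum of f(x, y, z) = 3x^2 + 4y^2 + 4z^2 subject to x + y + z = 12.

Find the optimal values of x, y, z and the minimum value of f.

Using Lagrange multipliers on f = 3x^2 + 4y^2 + 4z^2 with constraint x + y + z = 12:
Conditions: 2*3*x = lambda, 2*4*y = lambda, 2*4*z = lambda
So x = lambda/6, y = lambda/8, z = lambda/8
Substituting into constraint: lambda * (5/12) = 12
lambda = 144/5
x = 24/5, y = 18/5, z = 18/5
Minimum value = 864/5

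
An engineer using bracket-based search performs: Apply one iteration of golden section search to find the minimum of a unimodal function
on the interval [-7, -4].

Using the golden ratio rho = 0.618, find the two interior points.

Golden section search on [-7, -4].
Golden ratio rho = 0.618 (approx).
Interior points:
  x_1 = -7 + (1-0.618)*3 = -5.8540
  x_2 = -7 + 0.618*3 = -5.1460
Compare f(x_1) and f(x_2) to determine which subinterval to keep.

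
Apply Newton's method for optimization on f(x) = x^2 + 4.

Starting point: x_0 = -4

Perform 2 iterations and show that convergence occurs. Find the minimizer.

f(x) = x^2 + 4, f'(x) = 2x + (0), f''(x) = 2
Step 1: f'(-4) = -8, x_1 = -4 - -8/2 = 0
Step 2: f'(0) = 0, x_2 = 0 (converged)
Newton's method converges in 1 step for quadratics.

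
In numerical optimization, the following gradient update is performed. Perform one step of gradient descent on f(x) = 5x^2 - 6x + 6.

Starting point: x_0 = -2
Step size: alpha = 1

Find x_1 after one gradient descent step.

f(x) = 5x^2 - 6x + 6
f'(x) = 10x - 6
f'(-2) = 10*-2 + (-6) = -26
x_1 = x_0 - alpha * f'(x_0) = -2 - 1 * -26 = 24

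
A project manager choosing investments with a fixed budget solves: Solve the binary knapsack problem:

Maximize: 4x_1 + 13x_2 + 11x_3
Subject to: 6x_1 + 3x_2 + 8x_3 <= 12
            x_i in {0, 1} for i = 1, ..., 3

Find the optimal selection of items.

Items: item 1 (v=4, w=6), item 2 (v=13, w=3), item 3 (v=11, w=8)
Capacity: 12
Checking all 8 subsets (w = total weight, v = total value):
  {}: w = 0, v = 0
  {1}: w = 6, v = 4
  {2}: w = 3, v = 13
  {3}: w = 8, v = 11
  {1, 2}: w = 9, v = 17
  {1, 3}: w = 14 > 12, infeasible
  {2, 3}: w = 11, v = 24
  {1, 2, 3}: w = 17 > 12, infeasible
Best feasible subset: items [2, 3]
Total weight: 11 <= 12, total value: 24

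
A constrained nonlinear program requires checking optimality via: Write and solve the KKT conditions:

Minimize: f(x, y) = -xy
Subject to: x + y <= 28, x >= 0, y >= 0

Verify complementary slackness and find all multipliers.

Problem: min -xy s.t. x + y <= 28 (multiplier lambda), x >= 0 (mu_x), y >= 0 (mu_y)
KKT stationarity: -y + lambda - mu_x = 0, -x + lambda - mu_y = 0, with lambda, mu_x, mu_y >= 0
Complementary slackness: lambda*(x + y - 28) = 0, mu_x*x = 0, mu_y*y = 0
If lambda = 0: y = -mu_x <= 0 and x = -mu_y <= 0 force x = y = 0 with f = 0; but x = y = 14 is feasible with f = -196 < 0, so this is not the minimum. Hence lambda > 0 and x + y = 28.
Try x > 0, y > 0 (so mu_x = mu_y = 0): y = lambda, x = lambda => x = y = lambda
x + y = 28 => 2*lambda = 28 => lambda = 14
x* = y* = 14 > 0, consistent with mu_x = mu_y = 0.
(Any feasible point with x = 0 or y = 0 has f = 0 > -196, so the minimum is not on those boundaries.)
min(-xy) = -196 (i.e. max xy = 196)
Multipliers: lambda = 14, mu_x = 0, mu_y = 0
Complementary slackness: lambda*(x + y - 28) = 14*(14 + 14 - 28) = 0, mu_x*x = 0*14 = 0, mu_y*y = 0*14 = 0. Satisfied.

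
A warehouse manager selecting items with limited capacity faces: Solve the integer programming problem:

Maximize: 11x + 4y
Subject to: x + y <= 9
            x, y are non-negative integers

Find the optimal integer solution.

Objective: 11x + 4y, constraint: x + y <= 9
Coefficient of x is 11 >= coefficient of y is 4, so allocate the entire budget to x.
Optimal: x = 9, y = 0, value = 99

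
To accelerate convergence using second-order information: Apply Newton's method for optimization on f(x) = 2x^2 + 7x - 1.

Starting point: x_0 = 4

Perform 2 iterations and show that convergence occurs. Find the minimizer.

f(x) = 2x^2 + 7x - 1, f'(x) = 4x + (7), f''(x) = 4
Step 1: f'(4) = 23, x_1 = 4 - 23/4 = -7/4
Step 2: f'(-7/4) = 0, x_2 = -7/4 (converged)
Newton's method converges in 1 step for quadratics.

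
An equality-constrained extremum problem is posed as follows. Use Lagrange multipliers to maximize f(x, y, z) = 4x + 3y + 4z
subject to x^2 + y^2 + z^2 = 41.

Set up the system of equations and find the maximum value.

Lagrange conditions: 4 = 2*lambda*x, 3 = 2*lambda*y, 4 = 2*lambda*z
So x:4 = y:3 = z:4, i.e. x = 4t, y = 3t, z = 4t
Constraint: t^2*(4^2 + 3^2 + 4^2) = 41
  t^2 * 41 = 41  =>  t = sqrt(1)
Maximum = 4*4t + 3*3t + 4*4t = 41*sqrt(1) = 41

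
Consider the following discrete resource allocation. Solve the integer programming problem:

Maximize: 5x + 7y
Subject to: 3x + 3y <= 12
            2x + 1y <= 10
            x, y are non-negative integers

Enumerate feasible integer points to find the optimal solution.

Constraint 1: 3x + 3y <= 12
Constraint 2: 2x + 1y <= 10
Feasible x range (need y >= 0): 0 <= x <= min(12/3, 10/2) => x in {0, ..., 4}.
Enumerate feasible integer points row by row (the coefficient of y is 7 > 0, so for each x the largest feasible y gives the best value):
  x = 0: y <= min((12 - 3*0)/3, (10 - 2*0)/1) => y in {0, ..., 4}; best 5*0 + 7*4 = 28
  x = 1: y <= min((12 - 3*1)/3, (10 - 2*1)/1) => y in {0, ..., 3}; best 5*1 + 7*3 = 26
  x = 2: y <= min((12 - 3*2)/3, (10 - 2*2)/1) => y in {0, ..., 2}; best 5*2 + 7*2 = 24
  x = 3: y <= min((12 - 3*3)/3, (10 - 2*3)/1) => y in {0, ..., 1}; best 5*3 + 7*1 = 22
  x = 4: y <= min((12 - 3*4)/3, (10 - 2*4)/1) => y in {0}; best 5*4 + 7*0 = 20
The maximum 5x + 7y = 28 is achieved at x = 0, y = 4.
Check: 3*0 + 3*4 = 12 <= 12 and 2*0 + 1*4 = 4 <= 10.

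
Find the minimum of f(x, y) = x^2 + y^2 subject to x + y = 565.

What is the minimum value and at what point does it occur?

Substitute y = 565 - x into f(x,y) = x^2 + y^2:
g(x) = x^2 + (565 - x)^2 = 2x^2 - 1130x + 319225
g'(x) = 4x - 1130 = 0  =>  x = 565/2
y = 565 - 565/2 = 565/2
Minimum value = (565/2)^2 + (565/2)^2 = 319225/2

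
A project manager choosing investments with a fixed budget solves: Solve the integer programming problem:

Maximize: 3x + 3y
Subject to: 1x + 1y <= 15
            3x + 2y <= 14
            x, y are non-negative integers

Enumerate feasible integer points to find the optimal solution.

Constraint 1: 1x + 1y <= 15
Constraint 2: 3x + 2y <= 14
Feasible x range (need y >= 0): 0 <= x <= min(15/1, 14/3) => x in {0, ..., 4}.
Enumerate feasible integer points row by row (the coefficient of y is 3 > 0, so for each x the largest feasible y gives the best value):
  x = 0: y <= min((15 - 1*0)/1, (14 - 3*0)/2) => y in {0, ..., 7}; best 3*0 + 3*7 = 21
  x = 1: y <= min((15 - 1*1)/1, (14 - 3*1)/2) => y in {0, ..., 5}; best 3*1 + 3*5 = 18
  x = 2: y <= min((15 - 1*2)/1, (14 - 3*2)/2) => y in {0, ..., 4}; best 3*2 + 3*4 = 18
  x = 3: y <= min((15 - 1*3)/1, (14 - 3*3)/2) => y in {0, ..., 2}; best 3*3 + 3*2 = 15
  x = 4: y <= min((15 - 1*4)/1, (14 - 3*4)/2) => y in {0, ..., 1}; best 3*4 + 3*1 = 15
The maximum 3x + 3y = 21 is achieved at x = 0, y = 7.
Check: 1*0 + 1*7 = 7 <= 15 and 3*0 + 2*7 = 14 <= 14.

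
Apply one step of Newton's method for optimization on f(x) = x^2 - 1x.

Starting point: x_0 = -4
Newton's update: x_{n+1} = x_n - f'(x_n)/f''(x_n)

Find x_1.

f(x) = x^2 - 1x
f'(x) = 2x + (-1), f''(x) = 2
Newton step: x_1 = x_0 - f'(x_0)/f''(x_0)
f'(-4) = -9
x_1 = -4 - -9/2 = 1/2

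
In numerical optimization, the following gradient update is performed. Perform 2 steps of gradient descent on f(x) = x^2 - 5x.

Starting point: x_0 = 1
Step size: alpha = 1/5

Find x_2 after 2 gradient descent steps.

f(x) = x^2 - 5x, f'(x) = 2x + (-5)
Step 1: f'(1) = -3, x_1 = 1 - 1/5 * -3 = 8/5
Step 2: f'(8/5) = -9/5, x_2 = 8/5 - 1/5 * -9/5 = 49/25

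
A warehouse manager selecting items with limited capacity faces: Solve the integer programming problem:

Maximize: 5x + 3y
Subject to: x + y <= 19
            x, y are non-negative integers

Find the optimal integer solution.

Objective: 5x + 3y, constraint: x + y <= 19
Coefficient of x is 5 >= coefficient of y is 3, so allocate the entire budget to x.
Optimal: x = 19, y = 0, value = 95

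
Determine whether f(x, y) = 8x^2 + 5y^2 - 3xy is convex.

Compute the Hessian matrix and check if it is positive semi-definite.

f(x,y) = 8x^2 + 5y^2 - 3xy
Hessian H = [[16, -3], [-3, 10]]
trace(H) = 26, det(H) = 151
Eigenvalues: (26 +/- sqrt(72)) / 2 = 17.24, 8.757
Since both eigenvalues > 0, f is convex.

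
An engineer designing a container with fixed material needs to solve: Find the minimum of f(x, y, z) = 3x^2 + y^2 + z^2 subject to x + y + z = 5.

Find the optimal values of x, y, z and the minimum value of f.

Using Lagrange multipliers on f = 3x^2 + y^2 + z^2 with constraint x + y + z = 5:
Conditions: 2*3*x = lambda, 2*1*y = lambda, 2*1*z = lambda
So x = lambda/6, y = lambda/2, z = lambda/2
Substituting into constraint: lambda * (7/6) = 5
lambda = 30/7
x = 5/7, y = 15/7, z = 15/7
Minimum value = 75/7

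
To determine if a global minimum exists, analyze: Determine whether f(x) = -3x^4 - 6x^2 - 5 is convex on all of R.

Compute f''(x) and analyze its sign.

f(x) = -3x^4 - 6x^2 - 5
f'(x) = -12x^3 + -12x
f''(x) = -36x^2 + -12
f''(x) = -36x^2 + -12 <= -12 < 0 for all x
Therefore, f is concave on R.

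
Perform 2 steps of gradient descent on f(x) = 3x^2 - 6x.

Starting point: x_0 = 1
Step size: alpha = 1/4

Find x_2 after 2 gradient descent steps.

f(x) = 3x^2 - 6x, f'(x) = 6x + (-6)
Step 1: f'(1) = 0, x_1 = 1 - 1/4 * 0 = 1
Step 2: f'(1) = 0, x_2 = 1 - 1/4 * 0 = 1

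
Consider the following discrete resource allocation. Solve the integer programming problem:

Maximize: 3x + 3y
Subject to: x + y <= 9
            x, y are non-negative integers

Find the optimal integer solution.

Objective: 3x + 3y, constraint: x + y <= 9
Coefficient of x is 3 >= coefficient of y is 3, so allocate the entire budget to x.
Optimal: x = 9, y = 0, value = 27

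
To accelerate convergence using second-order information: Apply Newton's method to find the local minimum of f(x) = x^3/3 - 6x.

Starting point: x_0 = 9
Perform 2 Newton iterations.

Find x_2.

f(x) = x^3/3 - 6x
f'(x) = x^2 - 6, f''(x) = 2x
Newton update: x_{n+1} = x_n - (x_n^2 - 6)/(2*x_n)
Step 1: x_0 = 9, f'=75, f''=18, x_1 = 29/6
Step 2: x_1 = 29/6, f'=625/36, f''=29/3, x_2 = 1057/348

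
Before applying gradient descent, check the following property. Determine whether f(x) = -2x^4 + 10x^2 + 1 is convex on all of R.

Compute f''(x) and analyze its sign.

f(x) = -2x^4 + 10x^2 + 1
f'(x) = -8x^3 + 20x
f''(x) = -24x^2 + 20
f''(x) = -24x^2 + 20 -> -inf as |x| -> inf
Therefore, f is not globally convex on R.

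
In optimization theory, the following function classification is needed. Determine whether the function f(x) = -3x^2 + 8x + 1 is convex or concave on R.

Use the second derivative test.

f(x) = -3x^2 + 8x + 1
f'(x) = -6x + 8
f''(x) = -6
Since f''(x) = -6 < 0 for all x, f is concave on R.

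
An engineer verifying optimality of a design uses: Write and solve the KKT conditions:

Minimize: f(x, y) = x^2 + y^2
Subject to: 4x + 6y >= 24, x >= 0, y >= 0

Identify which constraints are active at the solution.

KKT conditions for min x^2 + y^2 s.t. 4x + 6y >= 24, x >= 0, y >= 0:
Stationarity: 2x = mu*4 + mu_x, 2y = mu*6 + mu_y, with mu, mu_x, mu_y >= 0
Complementary slackness: mu*(4x + 6y - 24) = 0, mu_x*x = 0, mu_y*y = 0
(0, 0) is infeasible (4*0 + 6*0 < 24), so if mu = 0 stationarity would force x = mu_x/2 >= 0, y = mu_y/2 >= 0 with mu_x*x = mu_y*y = 0, i.e. x = y = 0: contradiction. Hence mu > 0 and 4x + 6y = 24 is active.
Try x > 0, y > 0 (so mu_x = mu_y = 0): x = 4*mu/2, y = 6*mu/2
Substitute: 4*(4*mu/2) + 6*(6*mu/2) = 24
  mu*52/2 = 24 => mu = 12/13
x* = 24/13 > 0, y* = 36/13 > 0, consistent with mu_x = mu_y = 0.
f is convex and the constraints are linear, so this KKT point is the global minimum.
f* = 144/13
Active constraints: 4x + 6y >= 24 (holds with equality, mu = 12/13 > 0); x >= 0 and y >= 0 are inactive (mu_x = mu_y = 0).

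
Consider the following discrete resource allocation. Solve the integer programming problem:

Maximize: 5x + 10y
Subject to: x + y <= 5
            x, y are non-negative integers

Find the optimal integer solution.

Objective: 5x + 10y, constraint: x + y <= 5
Coefficient of y is 10 > coefficient of x is 5, so allocate the entire budget to y.
Optimal: x = 0, y = 5, value = 50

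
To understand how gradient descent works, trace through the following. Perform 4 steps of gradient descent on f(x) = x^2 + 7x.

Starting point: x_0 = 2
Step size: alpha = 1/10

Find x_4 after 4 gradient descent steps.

f(x) = x^2 + 7x, f'(x) = 2x + (7)
Step 1: f'(2) = 11, x_1 = 2 - 1/10 * 11 = 9/10
Step 2: f'(9/10) = 44/5, x_2 = 9/10 - 1/10 * 44/5 = 1/50
Step 3: f'(1/50) = 176/25, x_3 = 1/50 - 1/10 * 176/25 = -171/250
Step 4: f'(-171/250) = 704/125, x_4 = -171/250 - 1/10 * 704/125 = -1559/1250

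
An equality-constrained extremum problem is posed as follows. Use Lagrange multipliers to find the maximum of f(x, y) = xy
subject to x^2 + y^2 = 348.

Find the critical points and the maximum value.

Lagrange conditions: y = 2*lambda*x and x = 2*lambda*y
If x = 0 then y = 0, violating the constraint, so x, y != 0.
Dividing: y/x = x/y => x^2 = y^2 => y = x or y = -x
Constraint: 2x^2 = 348 => x^2 = 174 => x = +/-sqrt(174)
Critical points: (sqrt(174), sqrt(174)), (-sqrt(174), -sqrt(174)), (sqrt(174), -sqrt(174)), (-sqrt(174), sqrt(174))
  y = x:  xy = x^2 = 174  at (sqrt(174), sqrt(174)) and (-sqrt(174), -sqrt(174))
  y = -x: xy = -x^2 = -174 at (sqrt(174), -sqrt(174)) and (-sqrt(174), sqrt(174))
Maximum xy = 174 at (sqrt(174), sqrt(174)) and (-sqrt(174), -sqrt(174))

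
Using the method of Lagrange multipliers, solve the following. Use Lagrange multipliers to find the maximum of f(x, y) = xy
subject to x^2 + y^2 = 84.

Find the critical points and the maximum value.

Lagrange conditions: y = 2*lambda*x and x = 2*lambda*y
If x = 0 then y = 0, violating the constraint, so x, y != 0.
Dividing: y/x = x/y => x^2 = y^2 => y = x or y = -x
Constraint: 2x^2 = 84 => x^2 = 42 => x = +/-sqrt(42)
Critical points: (sqrt(42), sqrt(42)), (-sqrt(42), -sqrt(42)), (sqrt(42), -sqrt(42)), (-sqrt(42), sqrt(42))
  y = x:  xy = x^2 = 42  at (sqrt(42), sqrt(42)) and (-sqrt(42), -sqrt(42))
  y = -x: xy = -x^2 = -42 at (sqrt(42), -sqrt(42)) and (-sqrt(42), sqrt(42))
Maximum xy = 42 at (sqrt(42), sqrt(42)) and (-sqrt(42), -sqrt(42))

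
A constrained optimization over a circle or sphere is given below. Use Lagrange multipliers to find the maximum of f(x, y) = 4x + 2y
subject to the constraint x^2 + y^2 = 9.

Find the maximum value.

Set up Lagrange conditions: grad f = lambda * grad g
  4 = 2*lambda*x
  2 = 2*lambda*y
From these: x/y = 4/2, so x = 4t, y = 2t for some t.
Substitute into constraint: (4t)^2 + (2t)^2 = 9
  t^2 * 20 = 9
  t = sqrt(9/20)
Maximum = 4*x + 2*y = (4^2 + 2^2)*t = 20 * sqrt(9/20) = sqrt(180)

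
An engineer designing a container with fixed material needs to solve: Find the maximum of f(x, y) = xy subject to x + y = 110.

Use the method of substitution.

Substitute y = 110 - x into f(x,y) = xy:
g(x) = x(110 - x) = 110x - x^2
g'(x) = 110 - 2x = 0  =>  x = 55
y = 110 - 55 = 55
Maximum value = 55 * 55 = 3025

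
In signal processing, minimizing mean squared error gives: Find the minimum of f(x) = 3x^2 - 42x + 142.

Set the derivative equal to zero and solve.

f(x) = 3x^2 - 42x + 142
f'(x) = 6x + (-42) = 0
x = 42/6 = 7
f(7) = -5
Since f''(x) = 6 > 0, this is a minimum.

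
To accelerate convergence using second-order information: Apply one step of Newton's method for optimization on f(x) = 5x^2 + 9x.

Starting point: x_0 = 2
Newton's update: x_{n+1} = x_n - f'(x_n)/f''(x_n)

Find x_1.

f(x) = 5x^2 + 9x
f'(x) = 10x + (9), f''(x) = 10
Newton step: x_1 = x_0 - f'(x_0)/f''(x_0)
f'(2) = 29
x_1 = 2 - 29/10 = -9/10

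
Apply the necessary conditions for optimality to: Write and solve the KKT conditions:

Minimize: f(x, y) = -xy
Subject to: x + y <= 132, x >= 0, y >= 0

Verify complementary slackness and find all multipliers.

Problem: min -xy s.t. x + y <= 132 (multiplier lambda), x >= 0 (mu_x), y >= 0 (mu_y)
KKT stationarity: -y + lambda - mu_x = 0, -x + lambda - mu_y = 0, with lambda, mu_x, mu_y >= 0
Complementary slackness: lambda*(x + y - 132) = 0, mu_x*x = 0, mu_y*y = 0
If lambda = 0: y = -mu_x <= 0 and x = -mu_y <= 0 force x = y = 0 with f = 0; but x = y = 66 is feasible with f = -4356 < 0, so this is not the minimum. Hence lambda > 0 and x + y = 132.
Try x > 0, y > 0 (so mu_x = mu_y = 0): y = lambda, x = lambda => x = y = lambda
x + y = 132 => 2*lambda = 132 => lambda = 66
x* = y* = 66 > 0, consistent with mu_x = mu_y = 0.
(Any feasible point with x = 0 or y = 0 has f = 0 > -4356, so the minimum is not on those boundaries.)
min(-xy) = -4356 (i.e. max xy = 4356)
Multipliers: lambda = 66, mu_x = 0, mu_y = 0
Complementary slackness: lambda*(x + y - 132) = 66*(66 + 66 - 132) = 0, mu_x*x = 0*66 = 0, mu_y*y = 0*66 = 0. Satisfied.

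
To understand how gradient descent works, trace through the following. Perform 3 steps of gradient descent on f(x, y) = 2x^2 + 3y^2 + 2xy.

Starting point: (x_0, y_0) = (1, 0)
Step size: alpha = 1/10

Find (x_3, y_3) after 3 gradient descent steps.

f(x,y) = 2x^2 + 3y^2 + 2xy
grad_x = 4x + 2y, grad_y = 6y + 2x
Step 1: grad = (4, 2), (3/5, -1/5)
Step 2: grad = (2, 0), (2/5, -1/5)
Step 3: grad = (6/5, -2/5), (7/25, -4/25)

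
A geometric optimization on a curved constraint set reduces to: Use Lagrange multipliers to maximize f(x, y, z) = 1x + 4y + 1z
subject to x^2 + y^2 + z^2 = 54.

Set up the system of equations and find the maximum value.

Lagrange conditions: 1 = 2*lambda*x, 4 = 2*lambda*y, 1 = 2*lambda*z
So x:1 = y:4 = z:1, i.e. x = 1t, y = 4t, z = 1t
Constraint: t^2*(1^2 + 4^2 + 1^2) = 54
  t^2 * 18 = 54  =>  t = sqrt(3)
Maximum = 1*1t + 4*4t + 1*1t = 18*sqrt(3) = sqrt(972)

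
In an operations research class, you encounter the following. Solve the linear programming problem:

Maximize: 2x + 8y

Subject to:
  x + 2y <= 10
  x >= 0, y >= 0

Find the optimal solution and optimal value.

The feasible region has vertices at [(0, 0), (10, 0), (0, 5)].
Checking objective 2x + 8y at each vertex:
  (0, 0): 2*0 + 8*0 = 0
  (10, 0): 2*10 + 8*0 = 20
  (0, 5): 2*0 + 8*5 = 40
Maximum is 40 at (0, 5).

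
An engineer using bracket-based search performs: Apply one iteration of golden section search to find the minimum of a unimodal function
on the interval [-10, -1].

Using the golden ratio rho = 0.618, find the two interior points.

Golden section search on [-10, -1].
Golden ratio rho = 0.618 (approx).
Interior points:
  x_1 = -10 + (1-0.618)*9 = -6.5620
  x_2 = -10 + 0.618*9 = -4.4380
Compare f(x_1) and f(x_2) to determine which subinterval to keep.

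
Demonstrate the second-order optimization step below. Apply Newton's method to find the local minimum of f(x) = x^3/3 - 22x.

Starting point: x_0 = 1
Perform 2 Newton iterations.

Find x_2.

f(x) = x^3/3 - 22x
f'(x) = x^2 - 22, f''(x) = 2x
Newton update: x_{n+1} = x_n - (x_n^2 - 22)/(2*x_n)
Step 1: x_0 = 1, f'=-21, f''=2, x_1 = 23/2
Step 2: x_1 = 23/2, f'=441/4, f''=23, x_2 = 617/92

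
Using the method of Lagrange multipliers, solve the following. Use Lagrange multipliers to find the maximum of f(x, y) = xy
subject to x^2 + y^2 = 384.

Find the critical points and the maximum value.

Lagrange conditions: y = 2*lambda*x and x = 2*lambda*y
If x = 0 then y = 0, violating the constraint, so x, y != 0.
Dividing: y/x = x/y => x^2 = y^2 => y = x or y = -x
Constraint: 2x^2 = 384 => x^2 = 192 => x = +/-sqrt(192)
Critical points: (sqrt(192), sqrt(192)), (-sqrt(192), -sqrt(192)), (sqrt(192), -sqrt(192)), (-sqrt(192), sqrt(192))
  y = x:  xy = x^2 = 192  at (sqrt(192), sqrt(192)) and (-sqrt(192), -sqrt(192))
  y = -x: xy = -x^2 = -192 at (sqrt(192), -sqrt(192)) and (-sqrt(192), sqrt(192))
Maximum xy = 192 at (sqrt(192), sqrt(192)) and (-sqrt(192), -sqrt(192))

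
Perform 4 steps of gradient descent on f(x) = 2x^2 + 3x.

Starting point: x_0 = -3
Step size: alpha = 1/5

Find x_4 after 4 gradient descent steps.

f(x) = 2x^2 + 3x, f'(x) = 4x + (3)
Step 1: f'(-3) = -9, x_1 = -3 - 1/5 * -9 = -6/5
Step 2: f'(-6/5) = -9/5, x_2 = -6/5 - 1/5 * -9/5 = -21/25
Step 3: f'(-21/25) = -9/25, x_3 = -21/25 - 1/5 * -9/25 = -96/125
Step 4: f'(-96/125) = -9/125, x_4 = -96/125 - 1/5 * -9/125 = -471/625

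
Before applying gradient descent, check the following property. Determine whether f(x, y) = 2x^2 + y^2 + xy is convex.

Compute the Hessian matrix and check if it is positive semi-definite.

f(x,y) = 2x^2 + y^2 + xy
Hessian H = [[4, 1], [1, 2]]
trace(H) = 6, det(H) = 7
Eigenvalues: (6 +/- sqrt(8)) / 2 = 4.414, 1.586
Since both eigenvalues > 0, f is convex.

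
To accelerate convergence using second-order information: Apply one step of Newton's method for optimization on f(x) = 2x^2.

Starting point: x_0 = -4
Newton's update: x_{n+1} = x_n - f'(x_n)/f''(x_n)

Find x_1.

f(x) = 2x^2
f'(x) = 4x + (0), f''(x) = 4
Newton step: x_1 = x_0 - f'(x_0)/f''(x_0)
f'(-4) = -16
x_1 = -4 - -16/4 = 0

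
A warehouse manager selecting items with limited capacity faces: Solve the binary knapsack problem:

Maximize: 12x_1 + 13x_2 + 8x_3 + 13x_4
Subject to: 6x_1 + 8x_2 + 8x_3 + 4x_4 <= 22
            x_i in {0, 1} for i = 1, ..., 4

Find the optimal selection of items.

Items: item 1 (v=12, w=6), item 2 (v=13, w=8), item 3 (v=8, w=8), item 4 (v=13, w=4)
Capacity: 22
Checking all 16 subsets (w = total weight, v = total value):
  {}: w = 0, v = 0
  {1}: w = 6, v = 12
  {2}: w = 8, v = 13
  {3}: w = 8, v = 8
  {4}: w = 4, v = 13
  {1, 2}: w = 14, v = 25
  {1, 3}: w = 14, v = 20
  {1, 4}: w = 10, v = 25
  {2, 3}: w = 16, v = 21
  {2, 4}: w = 12, v = 26
  {3, 4}: w = 12, v = 21
  {1, 2, 3}: w = 22, v = 33
  {1, 2, 4}: w = 18, v = 38
  {1, 3, 4}: w = 18, v = 33
  {2, 3, 4}: w = 20, v = 34
  {1, 2, 3, 4}: w = 26 > 22, infeasible
Best feasible subset: items [1, 2, 4]
Total weight: 18 <= 22, total value: 38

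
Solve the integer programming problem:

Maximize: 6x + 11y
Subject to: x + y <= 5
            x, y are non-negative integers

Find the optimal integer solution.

Objective: 6x + 11y, constraint: x + y <= 5
Coefficient of y is 11 > coefficient of x is 6, so allocate the entire budget to y.
Optimal: x = 0, y = 5, value = 55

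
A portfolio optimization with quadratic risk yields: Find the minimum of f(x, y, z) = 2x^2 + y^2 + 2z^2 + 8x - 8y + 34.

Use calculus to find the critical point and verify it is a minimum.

f(x,y,z) = 2x^2 + y^2 + 2z^2 + 8x - 8y + 34
df/dx = 4x + (8) = 0 => x = -2
df/dy = 2y + (-8) = 0 => y = 4
df/dz = 4z + (0) = 0 => z = 0
f(-2,4,0) = 2*(-2)^2 + 1*(4)^2 + 2*(0)^2 + 8*(-2) + -8*(4) + 34 = 10
Hessian is diagonal with entries 4, 2, 4 > 0, confirmed minimum.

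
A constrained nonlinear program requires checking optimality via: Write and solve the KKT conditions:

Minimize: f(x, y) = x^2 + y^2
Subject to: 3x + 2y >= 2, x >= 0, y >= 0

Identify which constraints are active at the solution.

KKT conditions for min x^2 + y^2 s.t. 3x + 2y >= 2, x >= 0, y >= 0:
Stationarity: 2x = mu*3 + mu_x, 2y = mu*2 + mu_y, with mu, mu_x, mu_y >= 0
Complementary slackness: mu*(3x + 2y - 2) = 0, mu_x*x = 0, mu_y*y = 0
(0, 0) is infeasible (3*0 + 2*0 < 2), so if mu = 0 stationarity would force x = mu_x/2 >= 0, y = mu_y/2 >= 0 with mu_x*x = mu_y*y = 0, i.e. x = y = 0: contradiction. Hence mu > 0 and 3x + 2y = 2 is active.
Try x > 0, y > 0 (so mu_x = mu_y = 0): x = 3*mu/2, y = 2*mu/2
Substitute: 3*(3*mu/2) + 2*(2*mu/2) = 2
  mu*13/2 = 2 => mu = 4/13
x* = 6/13 > 0, y* = 4/13 > 0, consistent with mu_x = mu_y = 0.
f is convex and the constraints are linear, so this KKT point is the global minimum.
f* = 4/13
Active constraints: 3x + 2y >= 2 (holds with equality, mu = 4/13 > 0); x >= 0 and y >= 0 are inactive (mu_x = mu_y = 0).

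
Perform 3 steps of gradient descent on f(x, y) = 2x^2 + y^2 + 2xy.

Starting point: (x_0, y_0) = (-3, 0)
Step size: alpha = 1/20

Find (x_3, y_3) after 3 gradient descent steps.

f(x,y) = 2x^2 + y^2 + 2xy
grad_x = 4x + 2y, grad_y = 2y + 2x
Step 1: grad = (-12, -6), (-12/5, 3/10)
Step 2: grad = (-9, -21/5), (-39/20, 51/100)
Step 3: grad = (-339/50, -72/25), (-1611/1000, 327/500)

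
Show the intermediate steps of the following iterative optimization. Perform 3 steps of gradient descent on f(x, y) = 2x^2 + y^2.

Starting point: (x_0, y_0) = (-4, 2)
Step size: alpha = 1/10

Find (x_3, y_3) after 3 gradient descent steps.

f(x,y) = 2x^2 + y^2
grad_x = 4x + 0y, grad_y = 2y + 0x
Step 1: grad = (-16, 4), (-12/5, 8/5)
Step 2: grad = (-48/5, 16/5), (-36/25, 32/25)
Step 3: grad = (-144/25, 64/25), (-108/125, 128/125)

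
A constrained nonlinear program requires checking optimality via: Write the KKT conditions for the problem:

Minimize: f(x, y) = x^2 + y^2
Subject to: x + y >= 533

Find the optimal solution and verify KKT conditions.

KKT conditions for min x^2 + y^2 s.t. x + y >= 533:
Stationarity: 2x = mu, 2y = mu
So x = y = mu/2.
Complementary slackness: mu*(x + y - 533) = 0
Primal feasibility: x + y >= 533; dual feasibility: mu >= 0
If mu = 0 then x = y = 0, but 0 + 0 < 533 is infeasible, so the constraint is active.
Constraint active: x + y = 2*(mu/2) = 533 => mu = 533
x = y = 533/2, f = 284089/2
Verify: stationarity 2*(533/2) = 533 = mu; primal 533/2 + 533/2 = 533 >= 533; dual mu = 533 >= 0; complementary slackness 533*(533 - 533) = 0. All KKT conditions hold.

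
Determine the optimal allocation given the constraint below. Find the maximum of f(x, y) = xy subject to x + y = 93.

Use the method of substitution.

Substitute y = 93 - x into f(x,y) = xy:
g(x) = x(93 - x) = 93x - x^2
g'(x) = 93 - 2x = 0  =>  x = 93/2
y = 93 - 93/2 = 93/2
Maximum value = (93/2) * (93/2) = 8649/4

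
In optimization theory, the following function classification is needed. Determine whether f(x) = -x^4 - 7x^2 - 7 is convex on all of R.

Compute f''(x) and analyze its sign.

f(x) = -x^4 - 7x^2 - 7
f'(x) = -4x^3 + -14x
f''(x) = -12x^2 + -14
f''(x) = -12x^2 + -14 <= -14 < 0 for all x
Therefore, f is concave on R.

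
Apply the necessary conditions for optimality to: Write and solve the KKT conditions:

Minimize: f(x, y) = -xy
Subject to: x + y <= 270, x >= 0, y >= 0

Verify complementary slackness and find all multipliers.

Problem: min -xy s.t. x + y <= 270 (multiplier lambda), x >= 0 (mu_x), y >= 0 (mu_y)
KKT stationarity: -y + lambda - mu_x = 0, -x + lambda - mu_y = 0, with lambda, mu_x, mu_y >= 0
Complementary slackness: lambda*(x + y - 270) = 0, mu_x*x = 0, mu_y*y = 0
If lambda = 0: y = -mu_x <= 0 and x = -mu_y <= 0 force x = y = 0 with f = 0; but x = y = 135 is feasible with f = -18225 < 0, so this is not the minimum. Hence lambda > 0 and x + y = 270.
Try x > 0, y > 0 (so mu_x = mu_y = 0): y = lambda, x = lambda => x = y = lambda
x + y = 270 => 2*lambda = 270 => lambda = 135
x* = y* = 135 > 0, consistent with mu_x = mu_y = 0.
(Any feasible point with x = 0 or y = 0 has f = 0 > -18225, so the minimum is not on those boundaries.)
min(-xy) = -18225 (i.e. max xy = 18225)
Multipliers: lambda = 135, mu_x = 0, mu_y = 0
Complementary slackness: lambda*(x + y - 270) = 135*(135 + 135 - 270) = 0, mu_x*x = 0*135 = 0, mu_y*y = 0*135 = 0. Satisfied.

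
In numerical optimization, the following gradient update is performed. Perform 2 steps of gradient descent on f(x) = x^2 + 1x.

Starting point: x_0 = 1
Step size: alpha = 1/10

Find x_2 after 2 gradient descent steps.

f(x) = x^2 + 1x, f'(x) = 2x + (1)
Step 1: f'(1) = 3, x_1 = 1 - 1/10 * 3 = 7/10
Step 2: f'(7/10) = 12/5, x_2 = 7/10 - 1/10 * 12/5 = 23/50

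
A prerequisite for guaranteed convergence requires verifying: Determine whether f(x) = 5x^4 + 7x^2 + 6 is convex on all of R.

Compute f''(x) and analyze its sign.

f(x) = 5x^4 + 7x^2 + 6
f'(x) = 20x^3 + 14x
f''(x) = 60x^2 + 14
f''(x) = 60x^2 + 14 >= 14 > 0 for all x
Therefore, f is convex on R.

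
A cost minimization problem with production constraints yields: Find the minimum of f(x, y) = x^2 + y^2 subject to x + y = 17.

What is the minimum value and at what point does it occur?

Substitute y = 17 - x into f(x,y) = x^2 + y^2:
g(x) = x^2 + (17 - x)^2 = 2x^2 - 34x + 289
g'(x) = 4x - 34 = 0  =>  x = 17/2
y = 17 - 17/2 = 17/2
Minimum value = (17/2)^2 + (17/2)^2 = 289/2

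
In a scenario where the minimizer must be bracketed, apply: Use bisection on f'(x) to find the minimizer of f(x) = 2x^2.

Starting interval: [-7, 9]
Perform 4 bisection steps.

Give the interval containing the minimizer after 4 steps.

Finding critical point of f(x) = 2x^2 using bisection on f'(x) = 4x + 0.
f'(x) = 0 when x = 0.
Starting interval: [-7, 9]
Step 1: mid = 1, f'(mid) = 4, new interval = [-7, 1]
Step 2: mid = -3, f'(mid) = -12, new interval = [-3, 1]
Step 3: mid = -1, f'(mid) = -4, new interval = [-1, 1]
Step 4: mid = 0, f'(mid) = 0, new interval = [0, 0]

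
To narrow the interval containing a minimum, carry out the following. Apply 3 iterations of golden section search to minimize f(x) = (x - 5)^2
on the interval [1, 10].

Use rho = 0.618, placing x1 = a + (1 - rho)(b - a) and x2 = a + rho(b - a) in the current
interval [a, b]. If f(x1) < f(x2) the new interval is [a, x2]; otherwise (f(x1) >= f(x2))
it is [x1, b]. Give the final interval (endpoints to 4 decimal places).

Golden section search for min of f(x) = (x - 5)^2 on [1, 10].
Each step: x1 = a + (1 - rho)(b - a), x2 = a + rho(b - a); if f(x1) < f(x2) keep [a, x2], otherwise keep [x1, b].
Step 1: [1.0000, 10.0000], x1=4.4380 (f=0.3158), x2=6.5620 (f=2.4398); f(x1) < f(x2) => keep [1.0000, 6.5620]
Step 2: [1.0000, 6.5620], x1=3.1247 (f=3.5168), x2=4.4373 (f=0.3166); f(x1) > f(x2) => keep [3.1247, 6.5620]
Step 3: [3.1247, 6.5620], x1=4.4377 (f=0.3161), x2=5.2489 (f=0.0620); f(x1) > f(x2) => keep [4.4377, 6.5620]
Final interval: [4.4377, 6.5620]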